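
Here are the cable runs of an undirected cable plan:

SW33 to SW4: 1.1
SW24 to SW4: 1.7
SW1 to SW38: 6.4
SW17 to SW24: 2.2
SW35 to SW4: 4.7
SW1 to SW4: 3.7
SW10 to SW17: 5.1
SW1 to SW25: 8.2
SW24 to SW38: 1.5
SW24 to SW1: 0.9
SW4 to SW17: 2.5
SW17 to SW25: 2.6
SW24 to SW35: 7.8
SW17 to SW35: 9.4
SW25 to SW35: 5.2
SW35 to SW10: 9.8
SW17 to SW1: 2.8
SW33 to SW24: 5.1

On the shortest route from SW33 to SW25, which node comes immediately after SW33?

SW4

Compare a few routes:
SW33 → SW4 → SW17 → SW25: 1.1+2.5+2.6 = 6.2
SW33 → SW4 → SW24 → SW17 → SW25: 1.1+1.7+2.2+2.6 = 7.6
Cheapest is SW33 → SW4 → SW17 → SW25 at 6.2.
So from SW33 the first move is to SW4.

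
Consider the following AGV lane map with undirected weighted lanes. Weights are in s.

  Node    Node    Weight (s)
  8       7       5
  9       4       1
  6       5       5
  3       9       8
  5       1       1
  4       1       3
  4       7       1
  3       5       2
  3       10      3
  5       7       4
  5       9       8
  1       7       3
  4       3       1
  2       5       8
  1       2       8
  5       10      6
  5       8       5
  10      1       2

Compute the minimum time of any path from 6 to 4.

Shortest distances from 6:
6: 0
5: 5  (via 6)
1: 6  (via 5)
3: 7  (via 5)
4: 8  (via 3)
Shortest route: 6–5–3–4 = 8 s.

8 s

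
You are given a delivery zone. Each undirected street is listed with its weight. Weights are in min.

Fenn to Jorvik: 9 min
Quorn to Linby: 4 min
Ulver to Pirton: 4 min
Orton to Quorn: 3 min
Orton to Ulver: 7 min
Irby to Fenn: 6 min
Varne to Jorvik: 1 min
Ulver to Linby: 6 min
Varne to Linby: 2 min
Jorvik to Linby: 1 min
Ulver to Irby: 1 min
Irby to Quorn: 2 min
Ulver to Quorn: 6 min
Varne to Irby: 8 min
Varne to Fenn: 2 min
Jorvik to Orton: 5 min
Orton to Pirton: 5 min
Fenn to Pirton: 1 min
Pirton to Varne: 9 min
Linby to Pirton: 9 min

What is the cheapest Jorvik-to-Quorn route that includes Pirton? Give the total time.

Best Jorvik to Pirton: Jorvik–Varne–Fenn–Pirton costing 4
Shortest Pirton→Quorn: Pirton–Ulver–Irby–Quorn = 7
Total via Pirton: 4 + 7 = 11 min.

11 min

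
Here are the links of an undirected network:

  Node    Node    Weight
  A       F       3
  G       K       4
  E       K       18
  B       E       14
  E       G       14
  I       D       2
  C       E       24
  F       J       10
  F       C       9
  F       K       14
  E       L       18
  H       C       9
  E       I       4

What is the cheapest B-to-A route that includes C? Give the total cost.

50

Best B to C: B–E–C costing 38
Shortest C→A: C–F–A = 12
Total via C: 38 + 12 = 50.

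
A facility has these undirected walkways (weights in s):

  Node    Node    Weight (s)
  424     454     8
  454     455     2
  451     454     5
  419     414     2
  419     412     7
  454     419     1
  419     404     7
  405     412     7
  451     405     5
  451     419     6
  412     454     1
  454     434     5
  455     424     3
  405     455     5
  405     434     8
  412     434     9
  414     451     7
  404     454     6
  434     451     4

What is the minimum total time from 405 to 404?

13 s

Enumerating some paths:
405–455–454–404: 5+2+6 = 13
405–412–454–404: 7+1+6 = 14
405–455–454–419–404: 5+2+1+7 = 15
Cheapest is 405–455–454–404 at 13 s.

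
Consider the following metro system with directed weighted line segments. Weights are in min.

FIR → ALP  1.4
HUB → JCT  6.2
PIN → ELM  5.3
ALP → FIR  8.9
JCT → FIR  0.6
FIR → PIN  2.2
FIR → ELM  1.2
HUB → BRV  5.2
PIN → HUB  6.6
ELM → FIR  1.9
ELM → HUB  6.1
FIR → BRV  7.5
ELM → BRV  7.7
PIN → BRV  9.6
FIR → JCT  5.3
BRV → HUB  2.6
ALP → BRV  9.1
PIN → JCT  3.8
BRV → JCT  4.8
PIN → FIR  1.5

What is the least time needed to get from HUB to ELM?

8 min

Compare a few routes:
HUB → JCT → FIR → PIN → ELM: 6.2+0.6+2.2+5.3 = 14.3
HUB → JCT → FIR → ELM: 6.2+0.6+1.2 = 8
HUB → BRV → JCT → FIR → ELM: 5.2+4.8+0.6+1.2 = 11.8
HUB → BRV → JCT → FIR → PIN → ELM: 5.2+4.8+0.6+2.2+5.3 = 18.1
Cheapest is HUB → JCT → FIR → ELM at 8 min.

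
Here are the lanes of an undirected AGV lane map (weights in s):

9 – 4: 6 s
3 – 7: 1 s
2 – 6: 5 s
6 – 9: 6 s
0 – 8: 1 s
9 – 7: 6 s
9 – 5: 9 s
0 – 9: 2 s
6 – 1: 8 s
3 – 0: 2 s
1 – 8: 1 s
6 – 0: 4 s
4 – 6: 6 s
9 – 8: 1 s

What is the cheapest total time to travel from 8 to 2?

Shortest distances from 8:
8: 0
0: 1  (via 8)
1: 1  (via 8)
9: 1  (via 8)
3: 3  (via 0)
7: 4  (via 3)
6: 5  (via 0)
4: 7  (via 9)
2: 10  (via 6)
Shortest route: 8–0–6–2 = 10 s.

10 s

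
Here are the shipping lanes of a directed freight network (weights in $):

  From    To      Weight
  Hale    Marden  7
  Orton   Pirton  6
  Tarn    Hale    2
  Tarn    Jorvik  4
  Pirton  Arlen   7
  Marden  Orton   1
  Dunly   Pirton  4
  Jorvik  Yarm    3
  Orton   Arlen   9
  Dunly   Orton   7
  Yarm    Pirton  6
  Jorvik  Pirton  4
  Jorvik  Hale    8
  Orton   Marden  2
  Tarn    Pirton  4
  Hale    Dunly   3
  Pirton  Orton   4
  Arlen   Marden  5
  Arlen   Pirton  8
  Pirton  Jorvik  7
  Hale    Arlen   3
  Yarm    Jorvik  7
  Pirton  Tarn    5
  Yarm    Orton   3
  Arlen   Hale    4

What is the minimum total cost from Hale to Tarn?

$12

Running Dijkstra from Hale:
Hale: 0
Dunly: 3  (via Hale)
Arlen: 3  (via Hale)
Marden: 7  (via Hale)
Pirton: 7  (via Dunly)
Orton: 8  (via Marden)
Tarn: 12  (via Pirton)
Shortest route: Hale → Dunly → Pirton → Tarn = $12.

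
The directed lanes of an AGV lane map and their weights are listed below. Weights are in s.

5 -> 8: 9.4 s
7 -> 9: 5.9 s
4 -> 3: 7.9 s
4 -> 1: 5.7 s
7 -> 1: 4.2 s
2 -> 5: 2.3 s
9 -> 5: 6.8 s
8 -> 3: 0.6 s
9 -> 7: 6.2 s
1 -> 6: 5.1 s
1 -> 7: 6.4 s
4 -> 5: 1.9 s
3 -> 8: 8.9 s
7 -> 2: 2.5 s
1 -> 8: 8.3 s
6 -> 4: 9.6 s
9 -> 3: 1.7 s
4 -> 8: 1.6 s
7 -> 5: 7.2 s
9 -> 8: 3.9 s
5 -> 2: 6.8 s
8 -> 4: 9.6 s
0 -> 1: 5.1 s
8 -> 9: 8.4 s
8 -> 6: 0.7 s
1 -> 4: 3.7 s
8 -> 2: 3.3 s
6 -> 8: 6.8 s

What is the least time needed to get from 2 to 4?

Enumerating some paths:
2 - 5 - 8 - 4: 2.3+9.4+9.6 = 21.3
2 - 5 - 8 - 6 - 4: 2.3+9.4+0.7+9.6 = 22
2 - 5 - 8 - 9 - 7 - 1 - 4: 2.3+9.4+8.4+6.2+4.2+3.7 = 34.2
The minimum is 21.3 s via 2 - 5 - 8 - 4.

21.3 s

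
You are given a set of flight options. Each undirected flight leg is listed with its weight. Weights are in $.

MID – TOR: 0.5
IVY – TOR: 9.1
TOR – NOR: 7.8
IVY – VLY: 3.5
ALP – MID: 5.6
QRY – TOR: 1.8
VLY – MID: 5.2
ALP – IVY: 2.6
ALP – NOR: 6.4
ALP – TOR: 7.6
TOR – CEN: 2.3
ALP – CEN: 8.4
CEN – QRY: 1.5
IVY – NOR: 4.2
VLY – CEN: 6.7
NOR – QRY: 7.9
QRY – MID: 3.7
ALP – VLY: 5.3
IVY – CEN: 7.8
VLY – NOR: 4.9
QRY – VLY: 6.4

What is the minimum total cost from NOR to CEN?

$9.4

Enumerating some paths:
NOR → TOR → CEN: 7.8+2.3 = 10.1
NOR → VLY → CEN: 4.9+6.7 = 11.6
NOR → QRY → CEN: 7.9+1.5 = 9.4
NOR → TOR → QRY → CEN: 7.8+1.8+1.5 = 11.1
The minimum is $9.4 via NOR → QRY → CEN.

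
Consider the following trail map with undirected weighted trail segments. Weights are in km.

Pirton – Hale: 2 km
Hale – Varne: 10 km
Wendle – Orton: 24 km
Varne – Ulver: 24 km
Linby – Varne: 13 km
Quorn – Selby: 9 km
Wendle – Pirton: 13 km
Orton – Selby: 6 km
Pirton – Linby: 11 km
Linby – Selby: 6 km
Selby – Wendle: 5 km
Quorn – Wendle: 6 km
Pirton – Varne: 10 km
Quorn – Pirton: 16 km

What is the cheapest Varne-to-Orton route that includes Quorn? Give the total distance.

Shortest Varne→Quorn: Varne → Pirton → Quorn = 26
Shortest Quorn→Orton: Quorn → Selby → Orton = 15
Total via Quorn: 26 + 15 = 41 km.

41 km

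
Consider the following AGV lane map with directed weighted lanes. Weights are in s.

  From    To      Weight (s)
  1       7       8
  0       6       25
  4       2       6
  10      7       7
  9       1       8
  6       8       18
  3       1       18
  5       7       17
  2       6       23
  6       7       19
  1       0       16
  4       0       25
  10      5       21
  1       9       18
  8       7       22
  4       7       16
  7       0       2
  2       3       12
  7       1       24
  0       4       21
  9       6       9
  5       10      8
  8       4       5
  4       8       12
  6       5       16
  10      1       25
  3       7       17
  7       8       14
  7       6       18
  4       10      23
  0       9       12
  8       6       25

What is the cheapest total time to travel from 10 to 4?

26 s

Candidate routes:
10 - 7 - 8 - 4: 7+14+5 = 26
10 - 7 - 0 - 4: 7+2+21 = 30
Cheapest is 10 - 7 - 8 - 4 at 26 s.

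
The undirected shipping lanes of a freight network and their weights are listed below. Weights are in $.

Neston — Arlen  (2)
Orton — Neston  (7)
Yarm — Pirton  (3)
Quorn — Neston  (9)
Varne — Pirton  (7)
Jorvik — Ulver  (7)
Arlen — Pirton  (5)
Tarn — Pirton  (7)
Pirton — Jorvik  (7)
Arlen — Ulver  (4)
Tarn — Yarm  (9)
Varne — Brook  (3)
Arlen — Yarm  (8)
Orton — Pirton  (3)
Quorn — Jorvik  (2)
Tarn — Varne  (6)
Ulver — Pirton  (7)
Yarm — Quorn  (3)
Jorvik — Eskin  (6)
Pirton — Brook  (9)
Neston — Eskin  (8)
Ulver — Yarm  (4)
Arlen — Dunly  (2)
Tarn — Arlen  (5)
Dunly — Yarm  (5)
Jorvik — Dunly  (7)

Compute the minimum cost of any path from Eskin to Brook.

$22

Candidate routes:
Eskin → Jorvik → Quorn → Yarm → Pirton → Brook: 6+2+3+3+9 = 23
Eskin → Jorvik → Pirton → Brook: 6+7+9 = 22
Eskin → Jorvik → Pirton → Varne → Brook: 6+7+7+3 = 23
Cheapest is Eskin → Jorvik → Pirton → Brook at $22.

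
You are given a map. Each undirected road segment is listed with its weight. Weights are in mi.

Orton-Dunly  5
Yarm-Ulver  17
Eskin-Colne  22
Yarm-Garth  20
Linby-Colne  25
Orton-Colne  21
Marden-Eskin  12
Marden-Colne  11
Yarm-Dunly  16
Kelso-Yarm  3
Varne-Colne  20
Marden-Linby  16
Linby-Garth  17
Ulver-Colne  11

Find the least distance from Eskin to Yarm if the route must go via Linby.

65 mi

Shortest Eskin→Linby: Eskin → Marden → Linby = 28
Best Linby to Yarm: Linby → Garth → Yarm costing 37
Total via Linby: 28 + 37 = 65 mi.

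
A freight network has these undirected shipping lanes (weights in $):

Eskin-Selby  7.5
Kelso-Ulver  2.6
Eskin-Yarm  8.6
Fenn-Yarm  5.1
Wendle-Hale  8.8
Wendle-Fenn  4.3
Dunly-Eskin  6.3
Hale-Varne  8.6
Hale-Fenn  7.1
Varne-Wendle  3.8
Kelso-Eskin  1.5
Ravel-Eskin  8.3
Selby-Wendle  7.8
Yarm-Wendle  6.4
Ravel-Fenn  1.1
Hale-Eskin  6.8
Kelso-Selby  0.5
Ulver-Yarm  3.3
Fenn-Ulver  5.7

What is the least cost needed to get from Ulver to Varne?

Enumerating some paths:
Ulver - Yarm - Wendle - Varne: 3.3+6.4+3.8 = 13.5
Ulver - Kelso - Selby - Wendle - Varne: 2.6+0.5+7.8+3.8 = 14.7
Ulver - Fenn - Wendle - Varne: 5.7+4.3+3.8 = 13.8
Ulver - Yarm - Fenn - Wendle - Varne: 3.3+5.1+4.3+3.8 = 16.5
Cheapest is Ulver - Yarm - Wendle - Varne at $13.5.

$13.5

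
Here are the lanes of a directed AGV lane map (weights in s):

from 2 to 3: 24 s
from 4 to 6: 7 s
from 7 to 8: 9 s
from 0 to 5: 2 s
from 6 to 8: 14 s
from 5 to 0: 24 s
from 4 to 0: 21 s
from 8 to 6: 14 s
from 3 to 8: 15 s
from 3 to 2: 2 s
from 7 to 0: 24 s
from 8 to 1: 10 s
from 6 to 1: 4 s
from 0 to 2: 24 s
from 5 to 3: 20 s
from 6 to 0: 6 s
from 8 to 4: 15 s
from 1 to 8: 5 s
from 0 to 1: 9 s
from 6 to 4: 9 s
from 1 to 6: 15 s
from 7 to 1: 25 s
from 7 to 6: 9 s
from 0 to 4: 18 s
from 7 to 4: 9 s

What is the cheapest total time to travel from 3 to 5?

37 s

Shortest distances from 3:
3: 0
2: 2  (via 3)
8: 15  (via 3)
1: 25  (via 8)
6: 29  (via 8)
4: 30  (via 8)
0: 35  (via 6)
5: 37  (via 0)
Shortest route: 3–8–6–0–5 = 37 s.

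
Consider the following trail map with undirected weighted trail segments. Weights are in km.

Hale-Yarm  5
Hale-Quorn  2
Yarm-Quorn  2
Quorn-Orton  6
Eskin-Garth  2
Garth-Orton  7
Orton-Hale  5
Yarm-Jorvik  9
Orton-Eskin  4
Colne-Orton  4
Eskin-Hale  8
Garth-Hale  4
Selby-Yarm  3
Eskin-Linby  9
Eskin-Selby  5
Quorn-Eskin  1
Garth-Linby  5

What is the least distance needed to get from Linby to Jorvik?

Running Dijkstra from Linby:
Linby: 0
Garth: 5  (via Linby)
Eskin: 7  (via Garth)
Quorn: 8  (via Eskin)
Hale: 9  (via Garth)
Yarm: 10  (via Quorn)
Orton: 11  (via Eskin)
Selby: 12  (via Eskin)
Colne: 15  (via Orton)
Jorvik: 19  (via Yarm)
Shortest route: Linby → Garth → Eskin → Quorn → Yarm → Jorvik = 19 km.

19 km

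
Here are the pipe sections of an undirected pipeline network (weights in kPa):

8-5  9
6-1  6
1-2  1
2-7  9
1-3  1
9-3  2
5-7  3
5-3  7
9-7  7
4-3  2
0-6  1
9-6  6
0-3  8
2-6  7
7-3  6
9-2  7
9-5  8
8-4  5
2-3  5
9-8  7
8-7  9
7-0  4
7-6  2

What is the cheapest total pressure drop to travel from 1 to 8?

Compare a few routes:
1 - 2 - 3 - 4 - 8: 1+5+2+5 = 13
1 - 3 - 9 - 8: 1+2+7 = 10
1 - 3 - 4 - 8: 1+2+5 = 8
Cheapest is 1 - 3 - 4 - 8 at 8 kPa.

8 kPa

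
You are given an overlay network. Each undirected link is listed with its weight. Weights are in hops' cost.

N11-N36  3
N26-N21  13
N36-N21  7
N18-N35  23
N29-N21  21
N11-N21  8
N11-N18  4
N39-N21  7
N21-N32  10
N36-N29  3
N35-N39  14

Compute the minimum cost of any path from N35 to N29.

31 hops' cost

Running Dijkstra from N35:
N35: 0
N39: 14  (via N35)
N21: 21  (via N39)
N18: 23  (via N35)
N11: 27  (via N18)
N36: 28  (via N21)
N32: 31  (via N21)
N29: 31  (via N36)
Shortest route: N35 → N39 → N21 → N36 → N29 = 31 hops' cost.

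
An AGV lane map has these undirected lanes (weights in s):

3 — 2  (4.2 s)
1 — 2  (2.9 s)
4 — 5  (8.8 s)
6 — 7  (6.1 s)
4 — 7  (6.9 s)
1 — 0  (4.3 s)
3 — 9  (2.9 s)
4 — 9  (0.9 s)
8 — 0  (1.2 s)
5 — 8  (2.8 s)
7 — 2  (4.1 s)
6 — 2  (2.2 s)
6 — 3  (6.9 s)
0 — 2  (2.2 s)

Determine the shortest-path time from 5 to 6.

8.4 s

Compare a few routes:
5 - 8 - 0 - 2 - 7 - 6: 2.8+1.2+2.2+4.1+6.1 = 16.4
5 - 8 - 0 - 2 - 3 - 6: 2.8+1.2+2.2+4.2+6.9 = 17.3
5 - 8 - 0 - 2 - 6: 2.8+1.2+2.2+2.2 = 8.4
5 - 8 - 0 - 1 - 2 - 6: 2.8+1.2+4.3+2.9+2.2 = 13.4
Cheapest is 5 - 8 - 0 - 2 - 6 at 8.4 s.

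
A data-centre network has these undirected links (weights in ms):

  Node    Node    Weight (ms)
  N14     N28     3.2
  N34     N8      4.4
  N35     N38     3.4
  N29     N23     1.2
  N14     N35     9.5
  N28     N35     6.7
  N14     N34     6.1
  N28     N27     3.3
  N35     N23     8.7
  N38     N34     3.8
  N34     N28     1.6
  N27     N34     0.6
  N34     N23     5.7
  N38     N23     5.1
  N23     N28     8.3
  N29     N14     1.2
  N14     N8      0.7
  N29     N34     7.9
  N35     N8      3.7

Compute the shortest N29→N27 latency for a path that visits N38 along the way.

Best N29 to N38: N29 → N23 → N38 costing 6.3
Shortest N38→N27: N38 → N34 → N27 = 4.4
Total via N38: 6.3 + 4.4 = 10.7 ms.

10.7 ms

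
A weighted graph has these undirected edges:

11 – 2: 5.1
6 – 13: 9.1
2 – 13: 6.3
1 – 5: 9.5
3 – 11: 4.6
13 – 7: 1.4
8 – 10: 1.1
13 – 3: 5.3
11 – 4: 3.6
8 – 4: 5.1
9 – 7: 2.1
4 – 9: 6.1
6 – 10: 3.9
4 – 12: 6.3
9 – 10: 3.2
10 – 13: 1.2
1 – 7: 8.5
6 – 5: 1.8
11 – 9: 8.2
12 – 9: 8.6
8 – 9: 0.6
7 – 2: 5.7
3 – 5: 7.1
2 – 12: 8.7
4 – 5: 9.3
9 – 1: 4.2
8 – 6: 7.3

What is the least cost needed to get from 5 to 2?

13.2

Enumerating some paths:
5 - 6 - 10 - 13 - 7 - 2: 1.8+3.9+1.2+1.4+5.7 = 14
5 - 6 - 10 - 13 - 2: 1.8+3.9+1.2+6.3 = 13.2
Cheapest is 5 - 6 - 10 - 13 - 2 at 13.2.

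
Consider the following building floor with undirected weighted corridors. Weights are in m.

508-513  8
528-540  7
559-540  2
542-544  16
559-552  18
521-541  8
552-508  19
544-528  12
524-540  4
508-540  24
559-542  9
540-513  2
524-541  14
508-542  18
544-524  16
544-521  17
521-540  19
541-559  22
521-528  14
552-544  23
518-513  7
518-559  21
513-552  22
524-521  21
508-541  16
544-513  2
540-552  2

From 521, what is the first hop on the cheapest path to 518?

Candidate routes:
521–544–513–518: 17+2+7 = 26
521–540–513–518: 19+2+7 = 28
521–528–540–513–518: 14+7+2+7 = 30
The minimum is 26 m via 521–544–513–518.
So from 521 the first move is to 544.

544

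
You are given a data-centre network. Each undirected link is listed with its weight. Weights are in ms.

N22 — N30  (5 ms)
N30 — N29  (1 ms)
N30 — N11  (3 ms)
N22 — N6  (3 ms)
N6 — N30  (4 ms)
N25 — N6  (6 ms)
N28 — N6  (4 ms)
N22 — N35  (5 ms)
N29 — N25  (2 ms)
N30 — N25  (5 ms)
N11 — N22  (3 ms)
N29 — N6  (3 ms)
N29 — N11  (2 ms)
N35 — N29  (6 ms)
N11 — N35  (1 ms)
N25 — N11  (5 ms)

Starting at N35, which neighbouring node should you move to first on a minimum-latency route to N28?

N11

Candidate routes:
N35 → N11 → N29 → N30 → N6 → N28: 1+2+1+4+4 = 12
N35 → N11 → N29 → N6 → N28: 1+2+3+4 = 10
N35 → N11 → N22 → N6 → N28: 1+3+3+4 = 11
Cheapest is N35 → N11 → N29 → N6 → N28 at 10 ms.
So from N35 the first move is to N11.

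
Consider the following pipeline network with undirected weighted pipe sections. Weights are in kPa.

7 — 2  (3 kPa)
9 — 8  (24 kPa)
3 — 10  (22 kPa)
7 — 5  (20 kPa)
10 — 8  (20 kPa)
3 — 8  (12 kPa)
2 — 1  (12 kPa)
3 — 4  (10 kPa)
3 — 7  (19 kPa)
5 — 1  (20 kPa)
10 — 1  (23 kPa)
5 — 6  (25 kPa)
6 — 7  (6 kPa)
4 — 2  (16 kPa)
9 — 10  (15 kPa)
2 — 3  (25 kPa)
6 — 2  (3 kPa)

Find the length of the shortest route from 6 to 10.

Candidate routes:
6 - 7 - 2 - 1 - 10: 6+3+12+23 = 44
6 - 2 - 1 - 10: 3+12+23 = 38
6 - 2 - 7 - 3 - 10: 3+3+19+22 = 47
Cheapest is 6 - 2 - 1 - 10 at 38 kPa.

38 kPa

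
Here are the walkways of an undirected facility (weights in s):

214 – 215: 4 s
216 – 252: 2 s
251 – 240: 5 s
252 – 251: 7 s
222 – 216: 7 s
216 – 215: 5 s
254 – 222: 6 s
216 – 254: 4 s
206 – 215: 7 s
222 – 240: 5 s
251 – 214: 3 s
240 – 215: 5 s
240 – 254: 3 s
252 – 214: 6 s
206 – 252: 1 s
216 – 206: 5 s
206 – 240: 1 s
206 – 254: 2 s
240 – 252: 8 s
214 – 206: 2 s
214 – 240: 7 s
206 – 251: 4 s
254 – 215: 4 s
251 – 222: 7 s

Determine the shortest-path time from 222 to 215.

10 s

Settle nodes by increasing distance from 222:
222: 0
240: 5  (via 222)
206: 6  (via 240)
254: 6  (via 222)
216: 7  (via 222)
251: 7  (via 222)
252: 7  (via 206)
214: 8  (via 206)
215: 10  (via 240)
Shortest route: 222–240–215 = 10 s.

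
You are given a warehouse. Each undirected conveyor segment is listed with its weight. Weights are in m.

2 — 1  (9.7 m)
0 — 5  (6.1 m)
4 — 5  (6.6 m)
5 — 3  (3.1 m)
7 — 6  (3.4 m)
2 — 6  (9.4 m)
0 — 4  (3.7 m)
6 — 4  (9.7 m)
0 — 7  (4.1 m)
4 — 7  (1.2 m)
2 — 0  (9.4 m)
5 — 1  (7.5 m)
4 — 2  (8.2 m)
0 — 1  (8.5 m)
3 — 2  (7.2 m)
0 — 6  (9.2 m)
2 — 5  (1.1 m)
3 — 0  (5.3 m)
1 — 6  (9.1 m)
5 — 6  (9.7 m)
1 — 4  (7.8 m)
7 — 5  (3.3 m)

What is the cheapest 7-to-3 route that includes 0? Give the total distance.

9.4 m

Best 7 to 0: 7–0 costing 4.1
Best 0 to 3: 0–3 costing 5.3
Total via 0: 4.1 + 5.3 = 9.4 m.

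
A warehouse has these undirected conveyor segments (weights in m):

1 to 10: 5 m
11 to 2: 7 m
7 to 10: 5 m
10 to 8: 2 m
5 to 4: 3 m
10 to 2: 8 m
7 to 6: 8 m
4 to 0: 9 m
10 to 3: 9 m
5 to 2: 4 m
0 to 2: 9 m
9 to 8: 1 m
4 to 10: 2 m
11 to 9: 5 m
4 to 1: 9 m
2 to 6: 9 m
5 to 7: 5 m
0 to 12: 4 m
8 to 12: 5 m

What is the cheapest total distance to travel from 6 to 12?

20 m

Compare a few routes:
6 → 2 → 10 → 8 → 12: 9+8+2+5 = 24
6 → 2 → 0 → 12: 9+9+4 = 22
6 → 7 → 10 → 8 → 12: 8+5+2+5 = 20
6 → 7 → 5 → 4 → 10 → 8 → 12: 8+5+3+2+2+5 = 25
Cheapest is 6 → 7 → 10 → 8 → 12 at 20 m.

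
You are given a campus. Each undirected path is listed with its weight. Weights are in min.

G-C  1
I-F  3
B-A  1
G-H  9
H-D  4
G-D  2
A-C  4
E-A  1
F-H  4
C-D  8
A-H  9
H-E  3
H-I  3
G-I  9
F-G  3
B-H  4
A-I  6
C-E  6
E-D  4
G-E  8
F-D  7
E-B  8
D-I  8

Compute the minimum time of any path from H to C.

7 min

Enumerating some paths:
H–D–G–C: 4+2+1 = 7
H–E–A–C: 3+1+4 = 8
Cheapest is H–D–G–C at 7 min.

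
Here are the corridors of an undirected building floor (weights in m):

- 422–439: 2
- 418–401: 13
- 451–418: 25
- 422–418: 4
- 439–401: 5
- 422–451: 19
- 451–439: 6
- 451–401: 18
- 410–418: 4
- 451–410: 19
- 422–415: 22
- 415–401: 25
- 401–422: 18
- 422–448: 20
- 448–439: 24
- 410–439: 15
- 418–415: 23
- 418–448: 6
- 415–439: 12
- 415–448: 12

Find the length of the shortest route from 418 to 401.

Shortest distances from 418:
418: 0
410: 4  (via 418)
422: 4  (via 418)
439: 6  (via 422)
448: 6  (via 418)
401: 11  (via 439)
Shortest route: 418–422–439–401 = 11 m.

11 m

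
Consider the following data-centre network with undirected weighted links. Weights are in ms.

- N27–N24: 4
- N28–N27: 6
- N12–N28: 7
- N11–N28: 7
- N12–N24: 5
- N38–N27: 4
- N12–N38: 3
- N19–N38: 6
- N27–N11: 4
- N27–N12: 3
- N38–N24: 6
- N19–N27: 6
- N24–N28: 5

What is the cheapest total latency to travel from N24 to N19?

10 ms

Compare a few routes:
N24 - N27 - N19: 4+6 = 10
N24 - N38 - N19: 6+6 = 12
N24 - N12 - N27 - N19: 5+3+6 = 14
The minimum is 10 ms via N24 - N27 - N19.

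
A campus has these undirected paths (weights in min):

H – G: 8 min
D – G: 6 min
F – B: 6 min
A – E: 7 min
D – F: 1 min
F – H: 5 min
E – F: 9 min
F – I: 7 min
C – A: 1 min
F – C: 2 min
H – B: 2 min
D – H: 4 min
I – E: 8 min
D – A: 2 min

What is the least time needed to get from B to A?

8 min

Candidate routes:
B–F–D–A: 6+1+2 = 9
B–H–D–A: 2+4+2 = 8
B–F–C–A: 6+2+1 = 9
Cheapest is B–H–D–A at 8 min.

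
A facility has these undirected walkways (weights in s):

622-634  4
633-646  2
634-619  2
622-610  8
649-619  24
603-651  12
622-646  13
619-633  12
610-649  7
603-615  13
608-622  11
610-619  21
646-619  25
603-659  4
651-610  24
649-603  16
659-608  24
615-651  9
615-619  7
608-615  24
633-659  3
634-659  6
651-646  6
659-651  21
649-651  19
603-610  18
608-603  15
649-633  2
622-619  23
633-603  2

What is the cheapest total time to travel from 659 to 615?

Candidate routes:
659–634–619–615: 6+2+7 = 15
659–603–615: 4+13 = 17
659–633–646–651–615: 3+2+6+9 = 20
659–633–603–615: 3+2+13 = 18
Cheapest is 659–634–619–615 at 15 s.

15 s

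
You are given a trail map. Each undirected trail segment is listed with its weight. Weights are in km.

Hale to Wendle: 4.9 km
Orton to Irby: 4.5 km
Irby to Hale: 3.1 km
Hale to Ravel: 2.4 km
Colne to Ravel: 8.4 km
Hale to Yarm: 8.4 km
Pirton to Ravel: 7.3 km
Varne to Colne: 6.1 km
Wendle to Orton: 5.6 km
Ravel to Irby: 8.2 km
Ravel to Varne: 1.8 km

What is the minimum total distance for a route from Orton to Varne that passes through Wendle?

Best Orton to Wendle: Orton–Wendle costing 5.6
Shortest Wendle→Varne: Wendle–Hale–Ravel–Varne = 9.1
Total via Wendle: 5.6 + 9.1 = 14.7 km.

14.7 km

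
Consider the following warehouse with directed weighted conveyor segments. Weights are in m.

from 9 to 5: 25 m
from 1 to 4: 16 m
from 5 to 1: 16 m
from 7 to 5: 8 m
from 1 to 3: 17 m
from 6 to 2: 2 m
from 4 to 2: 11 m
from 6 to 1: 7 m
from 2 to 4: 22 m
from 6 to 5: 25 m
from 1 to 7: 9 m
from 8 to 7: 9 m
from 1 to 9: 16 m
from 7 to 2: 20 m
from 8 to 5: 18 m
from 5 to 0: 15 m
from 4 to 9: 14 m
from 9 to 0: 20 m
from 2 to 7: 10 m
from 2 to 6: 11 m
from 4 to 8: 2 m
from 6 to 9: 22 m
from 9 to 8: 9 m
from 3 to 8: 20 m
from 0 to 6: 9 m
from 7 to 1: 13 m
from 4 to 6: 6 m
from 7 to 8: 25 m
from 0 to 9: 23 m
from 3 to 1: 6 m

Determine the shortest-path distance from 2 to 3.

35 m

Compare a few routes:
2–6–1–3: 11+7+17 = 35
2–7–1–3: 10+13+17 = 40
Cheapest is 2–6–1–3 at 35 m.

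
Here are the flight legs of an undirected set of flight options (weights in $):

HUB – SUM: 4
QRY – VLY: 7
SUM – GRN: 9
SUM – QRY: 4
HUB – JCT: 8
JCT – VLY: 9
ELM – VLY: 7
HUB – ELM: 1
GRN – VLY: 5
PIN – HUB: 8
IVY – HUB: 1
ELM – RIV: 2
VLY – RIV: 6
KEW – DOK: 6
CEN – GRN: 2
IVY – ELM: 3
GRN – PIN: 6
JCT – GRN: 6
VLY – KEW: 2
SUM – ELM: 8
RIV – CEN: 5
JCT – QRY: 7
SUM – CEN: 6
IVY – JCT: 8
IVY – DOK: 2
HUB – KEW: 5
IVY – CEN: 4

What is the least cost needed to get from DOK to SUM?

Candidate routes:
DOK - IVY - HUB - SUM: 2+1+4 = 7
DOK - IVY - ELM - HUB - SUM: 2+3+1+4 = 10
DOK - IVY - HUB - ELM - SUM: 2+1+1+8 = 12
The minimum is $7 via DOK - IVY - HUB - SUM.

$7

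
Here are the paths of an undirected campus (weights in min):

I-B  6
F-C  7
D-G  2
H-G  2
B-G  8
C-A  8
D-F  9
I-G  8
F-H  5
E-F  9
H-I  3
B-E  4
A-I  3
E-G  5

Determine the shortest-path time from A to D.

Compare a few routes:
A–I–H–G–D: 3+3+2+2 = 10
A–I–G–D: 3+8+2 = 13
The minimum is 10 min via A–I–H–G–D.

10 min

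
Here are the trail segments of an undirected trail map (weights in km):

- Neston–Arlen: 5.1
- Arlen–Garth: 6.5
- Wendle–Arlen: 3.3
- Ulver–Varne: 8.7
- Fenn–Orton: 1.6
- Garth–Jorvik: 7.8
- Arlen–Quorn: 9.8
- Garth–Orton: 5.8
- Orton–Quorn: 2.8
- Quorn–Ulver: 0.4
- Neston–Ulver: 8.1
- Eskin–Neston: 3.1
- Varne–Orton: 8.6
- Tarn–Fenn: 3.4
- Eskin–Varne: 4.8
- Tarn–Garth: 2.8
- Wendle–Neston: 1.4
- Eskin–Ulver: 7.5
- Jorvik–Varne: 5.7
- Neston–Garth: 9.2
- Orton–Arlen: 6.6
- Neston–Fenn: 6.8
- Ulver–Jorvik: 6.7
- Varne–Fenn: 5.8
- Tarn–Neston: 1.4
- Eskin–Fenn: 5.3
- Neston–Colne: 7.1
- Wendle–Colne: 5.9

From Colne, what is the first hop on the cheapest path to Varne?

Enumerating some paths:
Colne–Wendle–Neston–Eskin–Varne: 5.9+1.4+3.1+4.8 = 15.2
Colne–Neston–Tarn–Fenn–Varne: 7.1+1.4+3.4+5.8 = 17.7
Colne–Neston–Eskin–Varne: 7.1+3.1+4.8 = 15
Cheapest is Colne–Neston–Eskin–Varne at 15 km.
So from Colne the first move is to Neston.

Neston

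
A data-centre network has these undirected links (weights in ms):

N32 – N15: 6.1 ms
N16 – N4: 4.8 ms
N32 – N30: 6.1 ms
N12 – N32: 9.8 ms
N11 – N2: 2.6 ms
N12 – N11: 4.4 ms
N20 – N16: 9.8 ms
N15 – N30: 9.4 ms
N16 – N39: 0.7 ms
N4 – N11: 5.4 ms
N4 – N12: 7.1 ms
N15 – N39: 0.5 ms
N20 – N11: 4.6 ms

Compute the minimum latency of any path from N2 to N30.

22.9 ms

Shortest distances from N2:
N2: 0
N11: 2.6  (via N2)
N12: 7  (via N11)
N20: 7.2  (via N11)
N4: 8  (via N11)
N16: 12.8  (via N4)
N39: 13.5  (via N16)
N15: 14  (via N39)
N32: 16.8  (via N12)
N30: 22.9  (via N32)
Shortest route: N2 → N11 → N12 → N32 → N30 = 22.9 ms.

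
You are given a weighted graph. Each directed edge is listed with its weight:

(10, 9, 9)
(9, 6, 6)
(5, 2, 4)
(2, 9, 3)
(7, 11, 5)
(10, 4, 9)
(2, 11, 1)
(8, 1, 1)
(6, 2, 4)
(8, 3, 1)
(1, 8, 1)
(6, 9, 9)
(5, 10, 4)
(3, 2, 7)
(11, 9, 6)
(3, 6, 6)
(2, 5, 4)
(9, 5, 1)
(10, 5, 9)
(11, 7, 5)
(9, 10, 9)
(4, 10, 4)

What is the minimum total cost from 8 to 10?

16

Running Dijkstra from 8:
8: 0
1: 1  (via 8)
3: 1  (via 8)
6: 7  (via 3)
2: 8  (via 3)
11: 9  (via 2)
9: 11  (via 2)
5: 12  (via 2)
7: 14  (via 11)
10: 16  (via 5)
Shortest route: 8–3–2–5–10 = 16.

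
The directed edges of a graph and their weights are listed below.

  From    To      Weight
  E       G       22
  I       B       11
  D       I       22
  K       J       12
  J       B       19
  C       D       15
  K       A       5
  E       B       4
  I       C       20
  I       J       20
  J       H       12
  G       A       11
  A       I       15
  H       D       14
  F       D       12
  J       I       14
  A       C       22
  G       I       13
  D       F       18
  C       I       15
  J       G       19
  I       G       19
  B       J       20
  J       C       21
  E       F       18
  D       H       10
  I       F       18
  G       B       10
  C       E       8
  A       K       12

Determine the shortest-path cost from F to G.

53

Candidate routes:
F–D–I–B–J–G: 12+22+11+20+19 = 84
F–D–I–G: 12+22+19 = 53
F–D–I–J–G: 12+22+20+19 = 73
F–D–I–C–E–G: 12+22+20+8+22 = 84
The minimum is 53 via F–D–I–G.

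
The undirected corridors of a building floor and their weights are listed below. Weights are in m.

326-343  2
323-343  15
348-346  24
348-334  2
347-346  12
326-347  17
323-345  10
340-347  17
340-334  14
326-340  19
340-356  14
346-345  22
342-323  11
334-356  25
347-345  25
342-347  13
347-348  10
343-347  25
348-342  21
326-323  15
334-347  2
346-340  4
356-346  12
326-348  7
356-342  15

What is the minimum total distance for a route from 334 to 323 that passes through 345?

37 m

Best 334 to 345: 334 → 347 → 345 costing 27
Shortest 345→323: 345 → 323 = 10
Total via 345: 27 + 10 = 37 m.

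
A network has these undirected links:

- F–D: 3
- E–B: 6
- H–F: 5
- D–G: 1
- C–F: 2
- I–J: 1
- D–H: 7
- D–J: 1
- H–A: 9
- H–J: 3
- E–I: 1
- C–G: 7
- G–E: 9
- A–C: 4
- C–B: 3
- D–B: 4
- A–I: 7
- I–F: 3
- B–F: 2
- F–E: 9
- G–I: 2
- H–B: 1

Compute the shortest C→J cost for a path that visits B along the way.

7

Shortest C→B: C → B = 3
Best B to J: B → H → J costing 4
Total via B: 3 + 4 = 7.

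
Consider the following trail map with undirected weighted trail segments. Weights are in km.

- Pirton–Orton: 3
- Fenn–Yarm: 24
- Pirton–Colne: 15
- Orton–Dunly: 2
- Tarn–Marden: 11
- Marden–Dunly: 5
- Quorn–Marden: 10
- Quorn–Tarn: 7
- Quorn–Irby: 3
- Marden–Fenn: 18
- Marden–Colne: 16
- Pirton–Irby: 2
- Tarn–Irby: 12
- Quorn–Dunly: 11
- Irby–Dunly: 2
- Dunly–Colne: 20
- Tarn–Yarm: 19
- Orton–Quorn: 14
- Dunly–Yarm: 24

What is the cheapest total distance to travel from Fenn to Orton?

Compare a few routes:
Fenn–Marden–Quorn–Irby–Dunly–Orton: 18+10+3+2+2 = 35
Fenn–Marden–Dunly–Orton: 18+5+2 = 25
Fenn–Marden–Dunly–Irby–Pirton–Orton: 18+5+2+2+3 = 30
The minimum is 25 km via Fenn–Marden–Dunly–Orton.

25 km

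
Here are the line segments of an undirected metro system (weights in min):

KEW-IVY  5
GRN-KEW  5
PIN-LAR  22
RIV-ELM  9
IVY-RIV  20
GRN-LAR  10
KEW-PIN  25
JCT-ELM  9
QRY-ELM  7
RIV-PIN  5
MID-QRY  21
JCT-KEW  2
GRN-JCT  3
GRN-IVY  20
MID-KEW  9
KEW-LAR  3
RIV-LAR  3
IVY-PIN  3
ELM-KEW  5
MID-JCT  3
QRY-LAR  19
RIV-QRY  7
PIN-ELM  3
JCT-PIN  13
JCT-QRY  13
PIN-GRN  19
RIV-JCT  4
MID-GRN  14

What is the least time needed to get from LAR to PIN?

8 min

Running Dijkstra from LAR:
LAR: 0
RIV: 3  (via LAR)
KEW: 3  (via LAR)
JCT: 5  (via KEW)
IVY: 8  (via KEW)
GRN: 8  (via KEW)
ELM: 8  (via KEW)
MID: 8  (via JCT)
PIN: 8  (via RIV)
Shortest route: LAR–RIV–PIN = 8 min.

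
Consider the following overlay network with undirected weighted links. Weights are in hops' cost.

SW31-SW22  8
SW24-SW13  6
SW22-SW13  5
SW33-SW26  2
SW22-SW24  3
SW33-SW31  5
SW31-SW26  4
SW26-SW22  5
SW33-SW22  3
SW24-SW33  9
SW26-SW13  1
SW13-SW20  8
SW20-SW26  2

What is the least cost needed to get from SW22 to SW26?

Settle nodes by increasing distance from SW22:
SW22: 0
SW24: 3  (via SW22)
SW33: 3  (via SW22)
SW26: 5  (via SW22)
Shortest route: SW22 → SW26 = 5 hops' cost.

5 hops' cost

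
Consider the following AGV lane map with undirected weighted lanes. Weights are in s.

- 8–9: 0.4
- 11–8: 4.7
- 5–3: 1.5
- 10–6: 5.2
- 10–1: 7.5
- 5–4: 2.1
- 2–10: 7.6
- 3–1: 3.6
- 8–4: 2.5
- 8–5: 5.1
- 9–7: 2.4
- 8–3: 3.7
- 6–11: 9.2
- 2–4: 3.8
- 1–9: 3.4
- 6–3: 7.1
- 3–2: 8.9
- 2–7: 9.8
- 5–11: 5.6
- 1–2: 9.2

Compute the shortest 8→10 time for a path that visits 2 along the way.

Best 8 to 2: 8–4–2 costing 6.3
Shortest 2→10: 2–10 = 7.6
Total via 2: 6.3 + 7.6 = 13.9 s.

13.9 s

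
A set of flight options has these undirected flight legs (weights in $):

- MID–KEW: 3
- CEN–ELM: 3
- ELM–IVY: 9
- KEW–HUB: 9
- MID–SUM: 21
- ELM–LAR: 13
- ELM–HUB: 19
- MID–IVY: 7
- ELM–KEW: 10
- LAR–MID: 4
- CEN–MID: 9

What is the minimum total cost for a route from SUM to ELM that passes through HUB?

Shortest SUM→HUB: SUM → MID → KEW → HUB = 33
Best HUB to ELM: HUB → ELM costing 19
Total via HUB: 33 + 19 = $52.

$52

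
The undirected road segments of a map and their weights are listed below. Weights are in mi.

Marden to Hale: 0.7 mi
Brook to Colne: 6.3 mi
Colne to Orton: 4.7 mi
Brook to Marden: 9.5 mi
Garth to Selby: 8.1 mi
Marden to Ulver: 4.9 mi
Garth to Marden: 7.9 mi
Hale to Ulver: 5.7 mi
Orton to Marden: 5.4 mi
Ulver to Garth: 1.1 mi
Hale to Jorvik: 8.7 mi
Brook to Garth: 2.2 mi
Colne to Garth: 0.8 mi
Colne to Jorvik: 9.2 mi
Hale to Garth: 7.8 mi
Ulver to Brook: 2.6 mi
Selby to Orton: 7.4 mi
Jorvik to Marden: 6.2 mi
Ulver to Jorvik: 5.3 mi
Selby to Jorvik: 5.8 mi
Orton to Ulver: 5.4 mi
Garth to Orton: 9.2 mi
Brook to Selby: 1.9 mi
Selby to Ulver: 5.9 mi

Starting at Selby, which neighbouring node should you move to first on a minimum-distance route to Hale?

Candidate routes:
Selby → Brook → Ulver → Hale: 1.9+2.6+5.7 = 10.2
Selby → Brook → Ulver → Marden → Hale: 1.9+2.6+4.9+0.7 = 10.1
Selby → Brook → Garth → Ulver → Marden → Hale: 1.9+2.2+1.1+4.9+0.7 = 10.8
The minimum is 10.1 mi via Selby → Brook → Ulver → Marden → Hale.
So from Selby the first move is to Brook.

Brook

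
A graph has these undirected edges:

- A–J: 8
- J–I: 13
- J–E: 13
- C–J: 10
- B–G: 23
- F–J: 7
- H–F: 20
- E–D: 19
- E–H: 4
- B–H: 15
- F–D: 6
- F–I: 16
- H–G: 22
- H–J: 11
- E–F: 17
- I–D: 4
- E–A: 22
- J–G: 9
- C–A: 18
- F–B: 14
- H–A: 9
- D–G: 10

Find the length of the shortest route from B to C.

Settle nodes by increasing distance from B:
B: 0
F: 14  (via B)
H: 15  (via B)
E: 19  (via H)
D: 20  (via F)
J: 21  (via F)
G: 23  (via B)
A: 24  (via H)
I: 24  (via D)
C: 31  (via J)
Shortest route: B → F → J → C = 31.

31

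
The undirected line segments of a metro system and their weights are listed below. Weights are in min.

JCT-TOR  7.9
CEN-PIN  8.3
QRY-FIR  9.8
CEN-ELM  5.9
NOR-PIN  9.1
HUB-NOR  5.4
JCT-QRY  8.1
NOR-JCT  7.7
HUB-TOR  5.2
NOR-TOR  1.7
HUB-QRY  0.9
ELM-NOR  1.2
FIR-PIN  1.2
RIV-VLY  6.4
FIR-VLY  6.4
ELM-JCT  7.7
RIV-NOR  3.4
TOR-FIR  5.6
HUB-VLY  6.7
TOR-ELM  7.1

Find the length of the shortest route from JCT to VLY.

15.7 min

Shortest distances from JCT:
JCT: 0
NOR: 7.7  (via JCT)
ELM: 7.7  (via JCT)
TOR: 7.9  (via JCT)
QRY: 8.1  (via JCT)
HUB: 9  (via QRY)
RIV: 11.1  (via NOR)
FIR: 13.5  (via TOR)
CEN: 13.6  (via ELM)
PIN: 14.7  (via FIR)
VLY: 15.7  (via HUB)
Shortest route: JCT–QRY–HUB–VLY = 15.7 min.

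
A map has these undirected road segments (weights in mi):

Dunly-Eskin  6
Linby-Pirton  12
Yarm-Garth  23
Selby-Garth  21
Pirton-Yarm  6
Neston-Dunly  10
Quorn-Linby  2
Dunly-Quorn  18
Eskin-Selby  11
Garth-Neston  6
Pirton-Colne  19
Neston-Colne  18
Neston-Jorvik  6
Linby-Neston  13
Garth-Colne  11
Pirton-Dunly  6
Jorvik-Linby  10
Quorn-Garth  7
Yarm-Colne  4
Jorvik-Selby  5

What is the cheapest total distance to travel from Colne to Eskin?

Settle nodes by increasing distance from Colne:
Colne: 0
Yarm: 4  (via Colne)
Pirton: 10  (via Yarm)
Garth: 11  (via Colne)
Dunly: 16  (via Pirton)
Neston: 17  (via Garth)
Quorn: 18  (via Garth)
Linby: 20  (via Quorn)
Eskin: 22  (via Dunly)
Shortest route: Colne–Yarm–Pirton–Dunly–Eskin = 22 mi.

22 mi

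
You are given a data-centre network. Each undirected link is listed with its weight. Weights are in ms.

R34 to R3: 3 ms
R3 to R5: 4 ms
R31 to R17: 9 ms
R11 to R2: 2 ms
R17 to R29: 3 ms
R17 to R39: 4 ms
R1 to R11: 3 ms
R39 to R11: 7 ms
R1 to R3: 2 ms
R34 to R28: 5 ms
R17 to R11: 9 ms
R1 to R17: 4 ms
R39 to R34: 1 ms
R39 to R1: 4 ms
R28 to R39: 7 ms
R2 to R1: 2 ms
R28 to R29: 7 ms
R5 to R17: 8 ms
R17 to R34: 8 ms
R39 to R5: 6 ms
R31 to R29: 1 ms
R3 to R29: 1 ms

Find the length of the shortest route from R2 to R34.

Candidate routes:
R2 - R11 - R1 - R39 - R34: 2+3+4+1 = 10
R2 - R1 - R3 - R34: 2+2+3 = 7
The minimum is 7 ms via R2 - R1 - R3 - R34.

7 ms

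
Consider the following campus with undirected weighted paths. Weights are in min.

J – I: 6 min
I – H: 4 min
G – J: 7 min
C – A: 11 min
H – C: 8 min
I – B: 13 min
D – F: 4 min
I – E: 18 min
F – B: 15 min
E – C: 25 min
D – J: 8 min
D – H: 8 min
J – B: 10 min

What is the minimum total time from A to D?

27 min

Enumerating some paths:
A - C - H - D: 11+8+8 = 27
A - C - H - I - J - D: 11+8+4+6+8 = 37
Cheapest is A - C - H - D at 27 min.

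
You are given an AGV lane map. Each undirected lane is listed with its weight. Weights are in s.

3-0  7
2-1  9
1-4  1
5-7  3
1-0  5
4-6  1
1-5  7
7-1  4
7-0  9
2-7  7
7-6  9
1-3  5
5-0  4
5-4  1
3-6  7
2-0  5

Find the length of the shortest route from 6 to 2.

11 s

Shortest distances from 6:
6: 0
4: 1  (via 6)
1: 2  (via 4)
5: 2  (via 4)
7: 5  (via 5)
0: 6  (via 5)
3: 7  (via 6)
2: 11  (via 1)
Shortest route: 6–4–1–2 = 11 s.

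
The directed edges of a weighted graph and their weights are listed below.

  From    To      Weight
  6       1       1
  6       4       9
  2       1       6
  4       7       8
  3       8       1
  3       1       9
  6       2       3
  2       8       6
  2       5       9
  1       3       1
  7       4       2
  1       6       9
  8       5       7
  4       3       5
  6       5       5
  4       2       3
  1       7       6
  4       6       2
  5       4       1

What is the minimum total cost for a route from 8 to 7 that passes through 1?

Best 8 to 1: 8 → 5 → 4 → 6 → 1 costing 11
Shortest 1→7: 1 → 7 = 6
Total via 1: 11 + 6 = 17.

17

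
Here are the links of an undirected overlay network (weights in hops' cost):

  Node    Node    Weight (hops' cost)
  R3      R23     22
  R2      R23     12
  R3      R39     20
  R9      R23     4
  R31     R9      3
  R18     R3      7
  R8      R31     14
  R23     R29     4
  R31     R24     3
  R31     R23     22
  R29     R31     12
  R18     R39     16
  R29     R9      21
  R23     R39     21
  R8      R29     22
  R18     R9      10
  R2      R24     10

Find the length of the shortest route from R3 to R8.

Compare a few routes:
R3 - R23 - R9 - R31 - R8: 22+4+3+14 = 43
R3 - R18 - R9 - R31 - R8: 7+10+3+14 = 34
The minimum is 34 hops' cost via R3 - R18 - R9 - R31 - R8.

34 hops' cost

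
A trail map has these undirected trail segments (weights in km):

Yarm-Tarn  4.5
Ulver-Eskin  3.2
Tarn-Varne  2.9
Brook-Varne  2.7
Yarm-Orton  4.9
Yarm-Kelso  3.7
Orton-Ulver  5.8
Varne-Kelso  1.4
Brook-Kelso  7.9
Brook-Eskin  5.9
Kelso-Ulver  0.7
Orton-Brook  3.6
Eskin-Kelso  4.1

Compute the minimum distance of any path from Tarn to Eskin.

8.2 km

Enumerating some paths:
Tarn - Varne - Brook - Eskin: 2.9+2.7+5.9 = 11.5
Tarn - Varne - Kelso - Ulver - Eskin: 2.9+1.4+0.7+3.2 = 8.2
Tarn - Yarm - Kelso - Ulver - Eskin: 4.5+3.7+0.7+3.2 = 12.1
Tarn - Varne - Kelso - Eskin: 2.9+1.4+4.1 = 8.4
The minimum is 8.2 km via Tarn - Varne - Kelso - Ulver - Eskin.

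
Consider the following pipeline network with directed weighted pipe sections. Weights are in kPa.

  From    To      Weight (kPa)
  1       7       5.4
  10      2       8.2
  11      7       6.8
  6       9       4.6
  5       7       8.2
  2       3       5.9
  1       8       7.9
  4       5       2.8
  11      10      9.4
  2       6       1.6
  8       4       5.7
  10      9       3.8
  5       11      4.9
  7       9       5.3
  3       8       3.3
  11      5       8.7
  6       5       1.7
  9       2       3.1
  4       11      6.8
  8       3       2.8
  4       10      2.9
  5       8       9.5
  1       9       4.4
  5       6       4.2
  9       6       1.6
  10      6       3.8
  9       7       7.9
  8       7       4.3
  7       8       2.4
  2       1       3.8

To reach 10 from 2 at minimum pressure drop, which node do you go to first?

6

Compare a few routes:
2 → 1 → 8 → 4 → 10: 3.8+7.9+5.7+2.9 = 20.3
2 → 6 → 5 → 11 → 10: 1.6+1.7+4.9+9.4 = 17.6
2 → 3 → 8 → 4 → 10: 5.9+3.3+5.7+2.9 = 17.8
2 → 1 → 7 → 8 → 4 → 10: 3.8+5.4+2.4+5.7+2.9 = 20.2
Cheapest is 2 → 6 → 5 → 11 → 10 at 17.6 kPa.
So from 2 the first move is to 6.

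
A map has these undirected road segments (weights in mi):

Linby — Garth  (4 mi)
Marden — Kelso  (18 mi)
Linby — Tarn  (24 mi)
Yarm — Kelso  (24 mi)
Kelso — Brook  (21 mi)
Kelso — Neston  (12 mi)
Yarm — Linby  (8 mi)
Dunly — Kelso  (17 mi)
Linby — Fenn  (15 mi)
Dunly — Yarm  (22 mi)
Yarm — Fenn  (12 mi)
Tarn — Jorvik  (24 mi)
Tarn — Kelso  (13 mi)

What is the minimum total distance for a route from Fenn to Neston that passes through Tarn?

64 mi

Shortest Fenn→Tarn: Fenn–Linby–Tarn = 39
Best Tarn to Neston: Tarn–Kelso–Neston costing 25
Total via Tarn: 39 + 25 = 64 mi.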